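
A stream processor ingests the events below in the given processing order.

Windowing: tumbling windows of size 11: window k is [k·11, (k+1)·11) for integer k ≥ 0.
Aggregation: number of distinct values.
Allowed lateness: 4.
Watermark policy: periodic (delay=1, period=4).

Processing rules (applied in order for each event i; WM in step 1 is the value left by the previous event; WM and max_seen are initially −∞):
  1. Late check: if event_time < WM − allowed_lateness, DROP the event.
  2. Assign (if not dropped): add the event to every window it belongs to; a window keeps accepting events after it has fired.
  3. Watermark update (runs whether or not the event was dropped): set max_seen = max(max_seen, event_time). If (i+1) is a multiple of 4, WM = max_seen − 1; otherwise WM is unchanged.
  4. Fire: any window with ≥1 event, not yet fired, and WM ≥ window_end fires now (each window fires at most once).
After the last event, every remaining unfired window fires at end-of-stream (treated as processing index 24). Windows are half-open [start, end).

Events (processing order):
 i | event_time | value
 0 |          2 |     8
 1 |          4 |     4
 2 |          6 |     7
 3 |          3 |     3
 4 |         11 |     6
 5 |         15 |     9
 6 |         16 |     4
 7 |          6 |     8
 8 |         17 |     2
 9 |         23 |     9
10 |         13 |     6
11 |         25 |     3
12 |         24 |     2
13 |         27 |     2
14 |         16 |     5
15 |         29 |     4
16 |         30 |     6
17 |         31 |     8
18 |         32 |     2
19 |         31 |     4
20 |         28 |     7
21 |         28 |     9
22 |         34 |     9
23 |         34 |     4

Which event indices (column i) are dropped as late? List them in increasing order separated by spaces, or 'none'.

i=0 t=2 v=8: → [0,11); WM=−∞
i=1 t=4 v=4: → [0,11); WM=−∞
i=2 t=6 v=7: → [0,11); WM=−∞
i=3 t=3 v=3: → [0,11); WM=5
i=4 t=11 v=6: → [11,22); WM=5
i=5 t=15 v=9: → [11,22); WM=5
i=6 t=16 v=4: → [11,22); WM=5
i=7 t=6 v=8: → [0,11); WM=15; [0,11) fires=4
i=8 t=17 v=2: → [11,22); WM=15
i=9 t=23 v=9: → [22,33); WM=15
i=10 t=13 v=6: → [11,22); WM=15
i=11 t=25 v=3: → [22,33); WM=24; [11,22) fires=4
i=12 t=24 v=2: → [22,33); WM=24
i=13 t=27 v=2: → [22,33); WM=24
i=14 t=16 v=5: DROP (t<24-4); WM=24
i=15 t=29 v=4: → [22,33); WM=28
i=16 t=30 v=6: → [22,33); WM=28
i=17 t=31 v=8: → [22,33); WM=28
i=18 t=32 v=2: → [22,33); WM=28
i=19 t=31 v=4: → [22,33); WM=31
i=20 t=28 v=7: → [22,33); WM=31
i=21 t=28 v=9: → [22,33); WM=31
i=22 t=34 v=9: → [33,44); WM=31
i=23 t=34 v=4: → [33,44); WM=33; [22,33) fires=7

14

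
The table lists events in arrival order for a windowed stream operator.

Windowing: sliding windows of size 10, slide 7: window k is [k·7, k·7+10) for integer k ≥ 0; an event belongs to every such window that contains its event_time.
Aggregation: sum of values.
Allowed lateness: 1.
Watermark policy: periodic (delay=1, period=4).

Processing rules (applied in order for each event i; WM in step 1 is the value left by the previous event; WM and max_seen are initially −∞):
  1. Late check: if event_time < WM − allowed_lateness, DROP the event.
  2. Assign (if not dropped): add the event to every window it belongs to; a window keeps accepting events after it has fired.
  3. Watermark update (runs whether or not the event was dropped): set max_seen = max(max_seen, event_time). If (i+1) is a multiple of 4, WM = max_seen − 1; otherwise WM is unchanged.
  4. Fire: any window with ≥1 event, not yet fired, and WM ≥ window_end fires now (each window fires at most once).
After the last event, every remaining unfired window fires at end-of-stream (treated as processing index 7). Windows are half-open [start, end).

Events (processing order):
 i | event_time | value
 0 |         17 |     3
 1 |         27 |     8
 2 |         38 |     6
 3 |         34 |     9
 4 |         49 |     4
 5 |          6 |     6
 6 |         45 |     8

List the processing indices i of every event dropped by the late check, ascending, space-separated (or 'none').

5

i=0 t=17 v=3: → [14,24); WM=−∞
i=1 t=27 v=8: → [21,31); WM=−∞
i=2 t=38 v=6: → [35,45); WM=−∞
i=3 t=34 v=9: → [28,38); WM=37; [14,24) fires=3 [21,31) fires=8
i=4 t=49 v=4: → [49,59),[42,52); WM=37
i=5 t=6 v=6: DROP (t<37-1); WM=37
i=6 t=45 v=8: → [42,52); WM=37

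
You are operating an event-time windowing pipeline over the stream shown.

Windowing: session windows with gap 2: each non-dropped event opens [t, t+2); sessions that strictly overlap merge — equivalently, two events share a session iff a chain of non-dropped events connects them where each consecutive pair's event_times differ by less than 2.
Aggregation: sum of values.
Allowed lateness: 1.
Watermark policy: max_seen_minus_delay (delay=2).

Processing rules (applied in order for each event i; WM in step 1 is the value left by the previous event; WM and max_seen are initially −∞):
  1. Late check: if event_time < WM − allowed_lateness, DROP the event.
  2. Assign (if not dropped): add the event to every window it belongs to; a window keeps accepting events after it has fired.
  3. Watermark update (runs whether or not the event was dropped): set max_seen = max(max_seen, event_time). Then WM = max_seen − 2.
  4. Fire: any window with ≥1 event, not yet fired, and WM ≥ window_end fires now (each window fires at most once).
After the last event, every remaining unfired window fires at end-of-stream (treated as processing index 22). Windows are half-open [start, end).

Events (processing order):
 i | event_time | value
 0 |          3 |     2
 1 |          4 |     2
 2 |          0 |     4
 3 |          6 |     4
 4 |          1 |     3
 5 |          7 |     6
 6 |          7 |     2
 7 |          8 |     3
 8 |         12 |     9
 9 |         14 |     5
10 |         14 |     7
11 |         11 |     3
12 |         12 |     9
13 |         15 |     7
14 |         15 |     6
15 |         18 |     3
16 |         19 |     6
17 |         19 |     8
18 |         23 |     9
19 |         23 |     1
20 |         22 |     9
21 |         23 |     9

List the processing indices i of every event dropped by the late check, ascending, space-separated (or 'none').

i=0 t=3 v=2: → [3,5); WM=1
i=1 t=4 v=2: → [3,6); WM=2
i=2 t=0 v=4: DROP (t<2-1); WM=2
i=3 t=6 v=4: → [6,8); WM=4
i=4 t=1 v=3: DROP (t<4-1); WM=4
i=5 t=7 v=6: → [6,9); WM=5
i=6 t=7 v=2: → [6,9); WM=5
i=7 t=8 v=3: → [6,10); WM=6
i=8 t=12 v=9: → [12,14); WM=10
i=9 t=14 v=5: → [14,16); WM=12
i=10 t=14 v=7: → [14,16); WM=12
i=11 t=11 v=3: → [11,14); WM=12
i=12 t=12 v=9: → [11,14); WM=12
i=13 t=15 v=7: → [14,17); WM=13
i=14 t=15 v=6: → [14,17); WM=13
i=15 t=18 v=3: → [18,20); WM=16
i=16 t=19 v=6: → [18,21); WM=17
i=17 t=19 v=8: → [18,21); WM=17
i=18 t=23 v=9: → [23,25); WM=21
i=19 t=23 v=1: → [23,25); WM=21
i=20 t=22 v=9: → [22,25); WM=21
i=21 t=23 v=9: → [22,25); WM=21

2 4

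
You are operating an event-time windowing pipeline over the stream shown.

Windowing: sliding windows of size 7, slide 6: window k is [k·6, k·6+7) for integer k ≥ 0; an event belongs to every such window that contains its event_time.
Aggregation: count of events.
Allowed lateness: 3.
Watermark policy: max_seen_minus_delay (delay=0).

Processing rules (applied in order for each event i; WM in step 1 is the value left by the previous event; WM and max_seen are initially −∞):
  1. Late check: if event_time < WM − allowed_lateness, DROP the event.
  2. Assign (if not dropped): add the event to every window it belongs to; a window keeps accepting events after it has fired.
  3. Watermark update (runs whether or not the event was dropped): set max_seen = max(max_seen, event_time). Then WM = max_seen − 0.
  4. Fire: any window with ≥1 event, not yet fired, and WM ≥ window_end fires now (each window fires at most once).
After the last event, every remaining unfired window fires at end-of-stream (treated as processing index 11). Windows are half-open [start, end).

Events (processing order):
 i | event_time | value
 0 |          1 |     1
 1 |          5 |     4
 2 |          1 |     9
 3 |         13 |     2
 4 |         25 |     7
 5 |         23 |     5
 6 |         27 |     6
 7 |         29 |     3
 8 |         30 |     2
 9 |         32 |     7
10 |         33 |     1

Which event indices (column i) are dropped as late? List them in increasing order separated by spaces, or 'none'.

2

i=0 t=1 v=1: → [0,7); WM=1
i=1 t=5 v=4: → [0,7); WM=5
i=2 t=1 v=9: DROP (t<5-3); WM=5
i=3 t=13 v=2: → [12,19); WM=13; [0,7) fires=2
i=4 t=25 v=7: → [24,31); WM=25; [12,19) fires=1
i=5 t=23 v=5: → [18,25); WM=25; [18,25) fires=1
i=6 t=27 v=6: → [24,31); WM=27
i=7 t=29 v=3: → [24,31); WM=29
i=8 t=30 v=2: → [30,37),[24,31); WM=30
i=9 t=32 v=7: → [30,37); WM=32; [24,31) fires=4
i=10 t=33 v=1: → [30,37); WM=33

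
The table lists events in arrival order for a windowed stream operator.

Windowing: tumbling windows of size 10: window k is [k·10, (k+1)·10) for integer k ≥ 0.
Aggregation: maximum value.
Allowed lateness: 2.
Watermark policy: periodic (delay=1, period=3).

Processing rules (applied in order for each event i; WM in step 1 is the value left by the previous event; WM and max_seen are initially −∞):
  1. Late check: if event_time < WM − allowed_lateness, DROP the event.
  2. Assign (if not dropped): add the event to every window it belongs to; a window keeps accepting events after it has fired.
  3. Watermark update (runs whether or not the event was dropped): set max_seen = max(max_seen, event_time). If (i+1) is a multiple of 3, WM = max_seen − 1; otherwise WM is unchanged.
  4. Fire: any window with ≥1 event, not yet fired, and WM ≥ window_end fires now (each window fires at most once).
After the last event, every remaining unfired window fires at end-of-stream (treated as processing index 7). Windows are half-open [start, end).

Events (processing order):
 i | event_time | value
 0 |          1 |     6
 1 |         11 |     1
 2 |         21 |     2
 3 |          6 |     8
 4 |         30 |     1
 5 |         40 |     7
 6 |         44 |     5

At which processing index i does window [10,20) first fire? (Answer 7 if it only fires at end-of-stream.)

i=0 t=1 v=6: → [0,10); WM=−∞
i=1 t=11 v=1: → [10,20); WM=−∞
i=2 t=21 v=2: → [20,30); WM=20; [0,10) fires=6 [10,20) fires=1
i=3 t=6 v=8: DROP (t<20-2); WM=20
i=4 t=30 v=1: → [30,40); WM=20
i=5 t=40 v=7: → [40,50); WM=39; [20,30) fires=2
i=6 t=44 v=5: → [40,50); WM=39

2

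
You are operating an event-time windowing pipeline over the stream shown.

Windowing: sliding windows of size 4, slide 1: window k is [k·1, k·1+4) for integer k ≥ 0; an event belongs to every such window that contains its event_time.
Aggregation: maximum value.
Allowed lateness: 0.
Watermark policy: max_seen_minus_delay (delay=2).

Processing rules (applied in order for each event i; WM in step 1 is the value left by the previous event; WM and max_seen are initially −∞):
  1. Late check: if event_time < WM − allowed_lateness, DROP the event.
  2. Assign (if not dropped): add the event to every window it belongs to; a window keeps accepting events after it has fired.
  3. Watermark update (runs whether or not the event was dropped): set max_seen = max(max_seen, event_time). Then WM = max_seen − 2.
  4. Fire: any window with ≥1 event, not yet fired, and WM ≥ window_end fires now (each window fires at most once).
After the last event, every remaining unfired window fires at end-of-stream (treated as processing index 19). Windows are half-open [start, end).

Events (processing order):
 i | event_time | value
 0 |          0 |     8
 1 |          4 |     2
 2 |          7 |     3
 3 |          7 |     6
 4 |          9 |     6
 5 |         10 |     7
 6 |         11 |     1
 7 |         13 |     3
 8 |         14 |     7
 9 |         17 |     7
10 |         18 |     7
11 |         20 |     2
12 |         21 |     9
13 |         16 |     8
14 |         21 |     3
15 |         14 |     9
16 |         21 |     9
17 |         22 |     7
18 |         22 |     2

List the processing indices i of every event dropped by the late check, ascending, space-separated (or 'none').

13 15

i=0 t=0 v=8: → [0,4); WM=-2
i=1 t=4 v=2: → [4,8),[3,7),[2,6),[1,5); WM=2
i=2 t=7 v=3: → [7,11),[6,10),[5,9),[4,8); WM=5; [0,4) fires=8 [1,5) fires=2
i=3 t=7 v=6: → [7,11),[6,10),[5,9),[4,8); WM=5
i=4 t=9 v=6: → [9,13),[8,12),[7,11),[6,10); WM=7; [2,6) fires=2 [3,7) fires=2
i=5 t=10 v=7: → [10,14),[9,13),[8,12),[7,11); WM=8; [4,8) fires=6
i=6 t=11 v=1: → [11,15),[10,14),[9,13),[8,12); WM=9; [5,9) fires=6
i=7 t=13 v=3: → [13,17),[12,16),[11,15),[10,14); WM=11; [6,10) fires=6 [7,11) fires=7
i=8 t=14 v=7: → [14,18),[13,17),[12,16),[11,15); WM=12; [8,12) fires=7
i=9 t=17 v=7: → [17,21),[16,20),[15,19),[14,18); WM=15; [9,13) fires=7 [10,14) fires=7 [11,15) fires=7
i=10 t=18 v=7: → [18,22),[17,21),[16,20),[15,19); WM=16; [12,16) fires=7
i=11 t=20 v=2: → [20,24),[19,23),[18,22),[17,21); WM=18; [13,17) fires=7 [14,18) fires=7
i=12 t=21 v=9: → [21,25),[20,24),[19,23),[18,22); WM=19; [15,19) fires=7
i=13 t=16 v=8: DROP (t<19-0); WM=19
i=14 t=21 v=3: → [21,25),[20,24),[19,23),[18,22); WM=19
i=15 t=14 v=9: DROP (t<19-0); WM=19
i=16 t=21 v=9: → [21,25),[20,24),[19,23),[18,22); WM=19
i=17 t=22 v=7: → [22,26),[21,25),[20,24),[19,23); WM=20; [16,20) fires=7
i=18 t=22 v=2: → [22,26),[21,25),[20,24),[19,23); WM=20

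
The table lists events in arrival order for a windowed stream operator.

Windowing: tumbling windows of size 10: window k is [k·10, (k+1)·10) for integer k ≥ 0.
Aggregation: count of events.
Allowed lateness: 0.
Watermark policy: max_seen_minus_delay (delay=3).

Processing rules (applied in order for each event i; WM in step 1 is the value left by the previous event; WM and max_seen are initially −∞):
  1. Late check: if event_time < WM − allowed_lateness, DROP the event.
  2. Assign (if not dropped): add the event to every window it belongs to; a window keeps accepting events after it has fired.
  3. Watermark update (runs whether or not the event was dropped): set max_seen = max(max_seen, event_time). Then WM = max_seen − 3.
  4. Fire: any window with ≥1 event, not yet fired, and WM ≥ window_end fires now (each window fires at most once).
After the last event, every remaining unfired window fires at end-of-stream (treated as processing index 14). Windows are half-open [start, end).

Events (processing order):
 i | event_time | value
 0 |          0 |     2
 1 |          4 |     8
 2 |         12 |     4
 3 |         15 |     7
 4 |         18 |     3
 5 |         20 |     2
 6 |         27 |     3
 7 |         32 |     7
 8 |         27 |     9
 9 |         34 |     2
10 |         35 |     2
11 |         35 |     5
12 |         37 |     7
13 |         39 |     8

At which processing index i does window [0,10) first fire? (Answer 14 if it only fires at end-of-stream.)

3

i=0 t=0 v=2: → [0,10); WM=-3
i=1 t=4 v=8: → [0,10); WM=1
i=2 t=12 v=4: → [10,20); WM=9
i=3 t=15 v=7: → [10,20); WM=12; [0,10) fires=2
i=4 t=18 v=3: → [10,20); WM=15
i=5 t=20 v=2: → [20,30); WM=17
i=6 t=27 v=3: → [20,30); WM=24; [10,20) fires=3
i=7 t=32 v=7: → [30,40); WM=29
i=8 t=27 v=9: DROP (t<29-0); WM=29
i=9 t=34 v=2: → [30,40); WM=31; [20,30) fires=2
i=10 t=35 v=2: → [30,40); WM=32
i=11 t=35 v=5: → [30,40); WM=32
i=12 t=37 v=7: → [30,40); WM=34
i=13 t=39 v=8: → [30,40); WM=36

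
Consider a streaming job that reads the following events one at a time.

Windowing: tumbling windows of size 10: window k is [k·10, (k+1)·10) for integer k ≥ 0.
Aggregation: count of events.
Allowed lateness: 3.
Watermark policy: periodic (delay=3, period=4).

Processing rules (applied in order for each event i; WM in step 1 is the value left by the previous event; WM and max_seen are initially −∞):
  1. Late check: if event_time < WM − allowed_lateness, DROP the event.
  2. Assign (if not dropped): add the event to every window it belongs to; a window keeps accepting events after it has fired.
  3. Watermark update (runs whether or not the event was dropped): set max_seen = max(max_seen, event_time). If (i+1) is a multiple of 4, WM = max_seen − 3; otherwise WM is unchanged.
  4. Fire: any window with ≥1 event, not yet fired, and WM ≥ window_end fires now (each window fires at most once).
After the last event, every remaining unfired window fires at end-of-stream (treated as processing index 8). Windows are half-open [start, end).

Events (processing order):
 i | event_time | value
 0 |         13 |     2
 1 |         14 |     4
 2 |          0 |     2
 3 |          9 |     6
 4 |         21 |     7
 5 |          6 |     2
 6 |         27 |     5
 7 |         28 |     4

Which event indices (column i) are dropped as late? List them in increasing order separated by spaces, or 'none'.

i=0 t=13 v=2: → [10,20); WM=−∞
i=1 t=14 v=4: → [10,20); WM=−∞
i=2 t=0 v=2: → [0,10); WM=−∞
i=3 t=9 v=6: → [0,10); WM=11; [0,10) fires=2
i=4 t=21 v=7: → [20,30); WM=11
i=5 t=6 v=2: DROP (t<11-3); WM=11
i=6 t=27 v=5: → [20,30); WM=11
i=7 t=28 v=4: → [20,30); WM=25; [10,20) fires=2

5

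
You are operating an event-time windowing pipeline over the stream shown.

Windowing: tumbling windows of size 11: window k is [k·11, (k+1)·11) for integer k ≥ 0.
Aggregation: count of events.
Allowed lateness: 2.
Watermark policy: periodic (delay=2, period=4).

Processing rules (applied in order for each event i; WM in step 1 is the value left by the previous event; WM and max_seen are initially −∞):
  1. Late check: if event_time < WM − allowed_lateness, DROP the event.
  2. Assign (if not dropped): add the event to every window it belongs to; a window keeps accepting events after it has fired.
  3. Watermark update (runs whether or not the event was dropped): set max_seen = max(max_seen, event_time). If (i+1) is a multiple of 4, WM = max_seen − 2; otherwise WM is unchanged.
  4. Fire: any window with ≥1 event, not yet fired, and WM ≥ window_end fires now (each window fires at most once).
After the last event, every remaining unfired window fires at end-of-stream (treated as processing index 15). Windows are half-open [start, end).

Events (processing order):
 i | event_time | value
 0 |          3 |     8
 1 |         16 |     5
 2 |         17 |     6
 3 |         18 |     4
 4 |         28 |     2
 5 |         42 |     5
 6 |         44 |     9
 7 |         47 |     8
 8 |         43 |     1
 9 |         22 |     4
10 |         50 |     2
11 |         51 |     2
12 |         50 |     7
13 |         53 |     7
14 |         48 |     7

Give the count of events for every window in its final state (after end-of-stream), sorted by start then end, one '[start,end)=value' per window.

[0,11)=1 [11,22)=3 [22,33)=1 [33,44)=2 [44,55)=7

i=0 t=3 v=8: → [0,11); WM=−∞
i=1 t=16 v=5: → [11,22); WM=−∞
i=2 t=17 v=6: → [11,22); WM=−∞
i=3 t=18 v=4: → [11,22); WM=16; [0,11) fires=1
i=4 t=28 v=2: → [22,33); WM=16
i=5 t=42 v=5: → [33,44); WM=16
i=6 t=44 v=9: → [44,55); WM=16
i=7 t=47 v=8: → [44,55); WM=45; [11,22) fires=3 [22,33) fires=1 [33,44) fires=1
i=8 t=43 v=1: → [33,44); WM=45
i=9 t=22 v=4: DROP (t<45-2); WM=45
i=10 t=50 v=2: → [44,55); WM=45
i=11 t=51 v=2: → [44,55); WM=49
i=12 t=50 v=7: → [44,55); WM=49
i=13 t=53 v=7: → [44,55); WM=49
i=14 t=48 v=7: → [44,55); WM=49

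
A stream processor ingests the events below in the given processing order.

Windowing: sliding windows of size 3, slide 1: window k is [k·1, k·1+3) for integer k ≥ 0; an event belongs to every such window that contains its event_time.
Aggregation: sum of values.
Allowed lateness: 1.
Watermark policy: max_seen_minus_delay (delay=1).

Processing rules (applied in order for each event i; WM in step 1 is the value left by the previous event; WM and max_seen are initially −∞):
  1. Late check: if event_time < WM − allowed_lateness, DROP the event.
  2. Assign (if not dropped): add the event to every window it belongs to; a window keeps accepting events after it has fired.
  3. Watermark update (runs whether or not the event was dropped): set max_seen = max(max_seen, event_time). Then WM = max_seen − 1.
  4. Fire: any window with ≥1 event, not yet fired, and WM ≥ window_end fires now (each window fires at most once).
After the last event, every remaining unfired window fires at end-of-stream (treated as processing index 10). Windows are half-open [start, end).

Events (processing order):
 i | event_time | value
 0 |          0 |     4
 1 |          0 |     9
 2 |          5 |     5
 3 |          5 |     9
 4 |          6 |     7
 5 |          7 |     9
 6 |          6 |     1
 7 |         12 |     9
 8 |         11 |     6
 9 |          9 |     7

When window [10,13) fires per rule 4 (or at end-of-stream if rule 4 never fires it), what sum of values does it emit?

15

i=0 t=0 v=4: → [0,3); WM=-1
i=1 t=0 v=9: → [0,3); WM=-1
i=2 t=5 v=5: → [5,8),[4,7),[3,6); WM=4; [0,3) fires=13
i=3 t=5 v=9: → [5,8),[4,7),[3,6); WM=4
i=4 t=6 v=7: → [6,9),[5,8),[4,7); WM=5
i=5 t=7 v=9: → [7,10),[6,9),[5,8); WM=6; [3,6) fires=14
i=6 t=6 v=1: → [6,9),[5,8),[4,7); WM=6
i=7 t=12 v=9: → [12,15),[11,14),[10,13); WM=11; [4,7) fires=22 [5,8) fires=31 [6,9) fires=17 [7,10) fires=9
i=8 t=11 v=6: → [11,14),[10,13),[9,12); WM=11
i=9 t=9 v=7: DROP (t<11-1); WM=11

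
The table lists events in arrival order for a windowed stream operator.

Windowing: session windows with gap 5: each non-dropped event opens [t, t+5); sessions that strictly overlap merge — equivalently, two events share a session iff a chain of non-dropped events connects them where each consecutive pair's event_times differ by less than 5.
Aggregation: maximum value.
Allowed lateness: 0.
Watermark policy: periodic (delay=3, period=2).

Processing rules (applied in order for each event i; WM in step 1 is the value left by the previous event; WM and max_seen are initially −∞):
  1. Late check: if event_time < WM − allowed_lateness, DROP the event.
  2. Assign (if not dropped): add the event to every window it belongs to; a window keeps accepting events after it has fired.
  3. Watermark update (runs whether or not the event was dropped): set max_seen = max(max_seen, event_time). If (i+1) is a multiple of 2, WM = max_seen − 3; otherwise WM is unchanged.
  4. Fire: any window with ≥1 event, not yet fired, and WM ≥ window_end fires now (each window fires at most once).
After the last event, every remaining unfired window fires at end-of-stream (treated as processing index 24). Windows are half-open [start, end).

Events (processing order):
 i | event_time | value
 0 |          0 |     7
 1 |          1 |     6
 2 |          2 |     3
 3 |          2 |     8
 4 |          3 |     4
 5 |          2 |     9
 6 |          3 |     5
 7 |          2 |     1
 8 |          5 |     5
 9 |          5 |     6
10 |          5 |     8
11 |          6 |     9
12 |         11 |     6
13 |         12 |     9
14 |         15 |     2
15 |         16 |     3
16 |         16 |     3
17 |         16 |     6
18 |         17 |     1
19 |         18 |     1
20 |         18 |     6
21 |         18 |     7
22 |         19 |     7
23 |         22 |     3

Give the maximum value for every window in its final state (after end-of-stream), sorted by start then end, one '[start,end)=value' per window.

[0,11)=9 [11,27)=9

i=0 t=0 v=7: → [0,5); WM=−∞
i=1 t=1 v=6: → [0,6); WM=-2
i=2 t=2 v=3: → [0,7); WM=-2
i=3 t=2 v=8: → [0,7); WM=-1
i=4 t=3 v=4: → [0,8); WM=-1
i=5 t=2 v=9: → [0,8); WM=0
i=6 t=3 v=5: → [0,8); WM=0
i=7 t=2 v=1: → [0,8); WM=0
i=8 t=5 v=5: → [0,10); WM=0
i=9 t=5 v=6: → [0,10); WM=2
i=10 t=5 v=8: → [0,10); WM=2
i=11 t=6 v=9: → [0,11); WM=3
i=12 t=11 v=6: → [11,16); WM=3
i=13 t=12 v=9: → [11,17); WM=9
i=14 t=15 v=2: → [11,20); WM=9
i=15 t=16 v=3: → [11,21); WM=13
i=16 t=16 v=3: → [11,21); WM=13
i=17 t=16 v=6: → [11,21); WM=13
i=18 t=17 v=1: → [11,22); WM=13
i=19 t=18 v=1: → [11,23); WM=15
i=20 t=18 v=6: → [11,23); WM=15
i=21 t=18 v=7: → [11,23); WM=15
i=22 t=19 v=7: → [11,24); WM=15
i=23 t=22 v=3: → [11,27); WM=19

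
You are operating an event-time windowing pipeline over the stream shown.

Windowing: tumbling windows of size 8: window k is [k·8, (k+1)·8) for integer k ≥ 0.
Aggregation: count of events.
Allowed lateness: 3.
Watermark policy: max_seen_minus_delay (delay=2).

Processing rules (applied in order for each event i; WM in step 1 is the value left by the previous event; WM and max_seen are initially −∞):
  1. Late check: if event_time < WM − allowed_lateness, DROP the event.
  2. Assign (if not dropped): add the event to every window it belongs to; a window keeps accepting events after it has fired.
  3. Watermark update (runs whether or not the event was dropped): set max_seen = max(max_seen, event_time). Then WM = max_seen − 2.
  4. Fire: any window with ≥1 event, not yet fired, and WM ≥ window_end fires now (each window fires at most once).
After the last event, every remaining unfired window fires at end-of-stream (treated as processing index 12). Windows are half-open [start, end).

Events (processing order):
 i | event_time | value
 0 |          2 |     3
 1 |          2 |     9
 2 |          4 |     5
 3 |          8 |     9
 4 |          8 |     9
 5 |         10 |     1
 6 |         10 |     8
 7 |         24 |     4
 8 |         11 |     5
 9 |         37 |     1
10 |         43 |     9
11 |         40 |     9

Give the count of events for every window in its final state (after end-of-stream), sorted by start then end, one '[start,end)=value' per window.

[0,8)=3 [8,16)=4 [24,32)=1 [32,40)=1 [40,48)=2

i=0 t=2 v=3: → [0,8); WM=0
i=1 t=2 v=9: → [0,8); WM=0
i=2 t=4 v=5: → [0,8); WM=2
i=3 t=8 v=9: → [8,16); WM=6
i=4 t=8 v=9: → [8,16); WM=6
i=5 t=10 v=1: → [8,16); WM=8; [0,8) fires=3
i=6 t=10 v=8: → [8,16); WM=8
i=7 t=24 v=4: → [24,32); WM=22; [8,16) fires=4
i=8 t=11 v=5: DROP (t<22-3); WM=22
i=9 t=37 v=1: → [32,40); WM=35; [24,32) fires=1
i=10 t=43 v=9: → [40,48); WM=41; [32,40) fires=1
i=11 t=40 v=9: → [40,48); WM=41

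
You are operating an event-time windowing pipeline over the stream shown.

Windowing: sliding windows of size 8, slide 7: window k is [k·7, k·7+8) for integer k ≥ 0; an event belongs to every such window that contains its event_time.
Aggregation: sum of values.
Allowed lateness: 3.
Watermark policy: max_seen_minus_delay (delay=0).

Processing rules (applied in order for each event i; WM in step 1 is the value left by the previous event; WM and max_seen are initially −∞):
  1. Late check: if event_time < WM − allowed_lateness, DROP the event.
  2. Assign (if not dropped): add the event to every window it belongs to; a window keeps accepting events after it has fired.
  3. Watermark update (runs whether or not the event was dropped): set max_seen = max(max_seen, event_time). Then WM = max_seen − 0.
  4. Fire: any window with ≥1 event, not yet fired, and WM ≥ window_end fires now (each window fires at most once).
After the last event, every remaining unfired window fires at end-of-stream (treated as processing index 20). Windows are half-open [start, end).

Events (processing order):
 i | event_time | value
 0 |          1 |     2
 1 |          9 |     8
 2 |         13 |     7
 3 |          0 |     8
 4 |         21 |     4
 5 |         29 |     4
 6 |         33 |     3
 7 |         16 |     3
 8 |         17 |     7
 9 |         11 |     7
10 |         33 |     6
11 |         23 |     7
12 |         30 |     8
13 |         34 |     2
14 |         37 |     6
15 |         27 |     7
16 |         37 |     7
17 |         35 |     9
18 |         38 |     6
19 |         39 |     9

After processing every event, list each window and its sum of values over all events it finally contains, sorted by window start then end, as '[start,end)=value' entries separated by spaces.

i=0 t=1 v=2: → [0,8); WM=1
i=1 t=9 v=8: → [7,15); WM=9; [0,8) fires=2
i=2 t=13 v=7: → [7,15); WM=13
i=3 t=0 v=8: DROP (t<13-3); WM=13
i=4 t=21 v=4: → [21,29),[14,22); WM=21; [7,15) fires=15
i=5 t=29 v=4: → [28,36); WM=29; [14,22) fires=4 [21,29) fires=4
i=6 t=33 v=3: → [28,36); WM=33
i=7 t=16 v=3: DROP (t<33-3); WM=33
i=8 t=17 v=7: DROP (t<33-3); WM=33
i=9 t=11 v=7: DROP (t<33-3); WM=33
i=10 t=33 v=6: → [28,36); WM=33
i=11 t=23 v=7: DROP (t<33-3); WM=33
i=12 t=30 v=8: → [28,36); WM=33
i=13 t=34 v=2: → [28,36); WM=34
i=14 t=37 v=6: → [35,43); WM=37; [28,36) fires=23
i=15 t=27 v=7: DROP (t<37-3); WM=37
i=16 t=37 v=7: → [35,43); WM=37
i=17 t=35 v=9: → [35,43),[28,36); WM=37
i=18 t=38 v=6: → [35,43); WM=38
i=19 t=39 v=9: → [35,43); WM=39

[0,8)=2 [7,15)=15 [14,22)=4 [21,29)=4 [28,36)=32 [35,43)=37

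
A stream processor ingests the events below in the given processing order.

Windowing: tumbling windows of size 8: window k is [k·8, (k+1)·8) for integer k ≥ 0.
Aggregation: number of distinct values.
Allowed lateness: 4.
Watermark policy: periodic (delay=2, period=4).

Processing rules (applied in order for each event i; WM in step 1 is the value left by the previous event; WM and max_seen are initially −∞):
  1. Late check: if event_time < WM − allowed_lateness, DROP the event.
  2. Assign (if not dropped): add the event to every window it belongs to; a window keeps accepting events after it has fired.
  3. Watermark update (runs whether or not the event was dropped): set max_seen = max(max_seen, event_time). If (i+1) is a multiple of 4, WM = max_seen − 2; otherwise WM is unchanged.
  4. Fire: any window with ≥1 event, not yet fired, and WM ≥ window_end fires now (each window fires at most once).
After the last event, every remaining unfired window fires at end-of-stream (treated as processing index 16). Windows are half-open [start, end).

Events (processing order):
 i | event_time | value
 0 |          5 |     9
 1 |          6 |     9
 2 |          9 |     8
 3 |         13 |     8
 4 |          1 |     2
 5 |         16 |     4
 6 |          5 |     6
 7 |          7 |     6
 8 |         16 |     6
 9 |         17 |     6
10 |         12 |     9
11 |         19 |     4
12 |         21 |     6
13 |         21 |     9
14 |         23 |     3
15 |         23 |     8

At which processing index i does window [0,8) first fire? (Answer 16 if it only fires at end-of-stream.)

i=0 t=5 v=9: → [0,8); WM=−∞
i=1 t=6 v=9: → [0,8); WM=−∞
i=2 t=9 v=8: → [8,16); WM=−∞
i=3 t=13 v=8: → [8,16); WM=11; [0,8) fires=1
i=4 t=1 v=2: DROP (t<11-4); WM=11
i=5 t=16 v=4: → [16,24); WM=11
i=6 t=5 v=6: DROP (t<11-4); WM=11
i=7 t=7 v=6: → [0,8); WM=14
i=8 t=16 v=6: → [16,24); WM=14
i=9 t=17 v=6: → [16,24); WM=14
i=10 t=12 v=9: → [8,16); WM=14
i=11 t=19 v=4: → [16,24); WM=17; [8,16) fires=2
i=12 t=21 v=6: → [16,24); WM=17
i=13 t=21 v=9: → [16,24); WM=17
i=14 t=23 v=3: → [16,24); WM=17
i=15 t=23 v=8: → [16,24); WM=21

3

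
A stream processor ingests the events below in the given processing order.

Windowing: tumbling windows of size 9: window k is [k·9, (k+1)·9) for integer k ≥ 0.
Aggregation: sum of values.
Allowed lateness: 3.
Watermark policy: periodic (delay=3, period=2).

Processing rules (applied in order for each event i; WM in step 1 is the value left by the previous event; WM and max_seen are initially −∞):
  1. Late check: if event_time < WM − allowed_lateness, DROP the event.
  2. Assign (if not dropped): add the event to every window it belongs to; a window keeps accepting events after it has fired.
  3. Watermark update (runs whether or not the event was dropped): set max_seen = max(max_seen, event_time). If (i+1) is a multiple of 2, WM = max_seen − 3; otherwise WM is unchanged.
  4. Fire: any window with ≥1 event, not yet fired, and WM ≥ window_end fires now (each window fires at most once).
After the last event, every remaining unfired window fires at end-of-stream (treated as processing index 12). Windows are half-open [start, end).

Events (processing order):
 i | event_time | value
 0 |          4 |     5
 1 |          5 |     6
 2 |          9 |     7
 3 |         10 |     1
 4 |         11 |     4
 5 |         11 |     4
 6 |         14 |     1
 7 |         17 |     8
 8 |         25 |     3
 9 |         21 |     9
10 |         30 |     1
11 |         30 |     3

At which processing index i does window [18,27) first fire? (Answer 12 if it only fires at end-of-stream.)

11

i=0 t=4 v=5: → [0,9); WM=−∞
i=1 t=5 v=6: → [0,9); WM=2
i=2 t=9 v=7: → [9,18); WM=2
i=3 t=10 v=1: → [9,18); WM=7
i=4 t=11 v=4: → [9,18); WM=7
i=5 t=11 v=4: → [9,18); WM=8
i=6 t=14 v=1: → [9,18); WM=8
i=7 t=17 v=8: → [9,18); WM=14; [0,9) fires=11
i=8 t=25 v=3: → [18,27); WM=14
i=9 t=21 v=9: → [18,27); WM=22; [9,18) fires=25
i=10 t=30 v=1: → [27,36); WM=22
i=11 t=30 v=3: → [27,36); WM=27; [18,27) fires=12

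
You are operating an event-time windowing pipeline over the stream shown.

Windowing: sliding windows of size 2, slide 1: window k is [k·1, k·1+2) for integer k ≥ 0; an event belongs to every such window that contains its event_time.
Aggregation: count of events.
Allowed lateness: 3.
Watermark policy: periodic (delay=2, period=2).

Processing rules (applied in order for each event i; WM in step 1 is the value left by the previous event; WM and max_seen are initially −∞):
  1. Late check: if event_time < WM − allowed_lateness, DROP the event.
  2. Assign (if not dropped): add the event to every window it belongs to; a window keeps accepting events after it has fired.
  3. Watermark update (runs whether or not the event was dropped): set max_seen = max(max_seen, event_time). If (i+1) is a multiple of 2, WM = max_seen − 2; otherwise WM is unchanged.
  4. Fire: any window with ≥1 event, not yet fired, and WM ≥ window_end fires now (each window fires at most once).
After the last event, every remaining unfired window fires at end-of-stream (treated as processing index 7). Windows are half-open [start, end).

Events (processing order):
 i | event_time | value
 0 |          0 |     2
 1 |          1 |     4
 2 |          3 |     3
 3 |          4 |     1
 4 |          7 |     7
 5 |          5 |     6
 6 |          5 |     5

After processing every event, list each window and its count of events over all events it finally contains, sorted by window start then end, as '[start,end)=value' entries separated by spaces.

[0,2)=2 [1,3)=1 [2,4)=1 [3,5)=2 [4,6)=3 [5,7)=2 [6,8)=1 [7,9)=1

i=0 t=0 v=2: → [0,2); WM=−∞
i=1 t=1 v=4: → [1,3),[0,2); WM=-1
i=2 t=3 v=3: → [3,5),[2,4); WM=-1
i=3 t=4 v=1: → [4,6),[3,5); WM=2; [0,2) fires=2
i=4 t=7 v=7: → [7,9),[6,8); WM=2
i=5 t=5 v=6: → [5,7),[4,6); WM=5; [1,3) fires=1 [2,4) fires=1 [3,5) fires=2
i=6 t=5 v=5: → [5,7),[4,6); WM=5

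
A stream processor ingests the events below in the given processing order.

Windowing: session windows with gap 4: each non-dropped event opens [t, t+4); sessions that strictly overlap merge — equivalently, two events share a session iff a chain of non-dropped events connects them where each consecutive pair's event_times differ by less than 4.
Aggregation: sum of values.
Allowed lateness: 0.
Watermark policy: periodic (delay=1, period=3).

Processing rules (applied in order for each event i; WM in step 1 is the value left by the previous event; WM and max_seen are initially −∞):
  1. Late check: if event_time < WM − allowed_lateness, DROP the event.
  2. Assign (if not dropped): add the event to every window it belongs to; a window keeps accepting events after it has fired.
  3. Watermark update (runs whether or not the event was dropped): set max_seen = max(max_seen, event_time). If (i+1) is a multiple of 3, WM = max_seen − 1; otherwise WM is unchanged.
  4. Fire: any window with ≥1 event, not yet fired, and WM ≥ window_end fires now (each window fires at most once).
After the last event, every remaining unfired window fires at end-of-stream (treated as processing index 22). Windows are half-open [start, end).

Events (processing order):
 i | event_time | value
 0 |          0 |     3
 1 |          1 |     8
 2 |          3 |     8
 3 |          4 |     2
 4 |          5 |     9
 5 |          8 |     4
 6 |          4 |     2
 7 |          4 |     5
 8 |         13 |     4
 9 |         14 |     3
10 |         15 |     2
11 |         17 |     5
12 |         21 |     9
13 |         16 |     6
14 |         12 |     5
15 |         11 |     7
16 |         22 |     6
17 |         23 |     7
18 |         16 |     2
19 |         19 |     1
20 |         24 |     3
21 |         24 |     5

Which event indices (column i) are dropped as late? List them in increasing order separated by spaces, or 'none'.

i=0 t=0 v=3: → [0,4); WM=−∞
i=1 t=1 v=8: → [0,5); WM=−∞
i=2 t=3 v=8: → [0,7); WM=2
i=3 t=4 v=2: → [0,8); WM=2
i=4 t=5 v=9: → [0,9); WM=2
i=5 t=8 v=4: → [0,12); WM=7
i=6 t=4 v=2: DROP (t<7-0); WM=7
i=7 t=4 v=5: DROP (t<7-0); WM=7
i=8 t=13 v=4: → [13,17); WM=12
i=9 t=14 v=3: → [13,18); WM=12
i=10 t=15 v=2: → [13,19); WM=12
i=11 t=17 v=5: → [13,21); WM=16
i=12 t=21 v=9: → [21,25); WM=16
i=13 t=16 v=6: → [13,21); WM=16
i=14 t=12 v=5: DROP (t<16-0); WM=20
i=15 t=11 v=7: DROP (t<20-0); WM=20
i=16 t=22 v=6: → [21,26); WM=20
i=17 t=23 v=7: → [21,27); WM=22
i=18 t=16 v=2: DROP (t<22-0); WM=22
i=19 t=19 v=1: DROP (t<22-0); WM=22
i=20 t=24 v=3: → [21,28); WM=23
i=21 t=24 v=5: → [21,28); WM=23

6 7 14 15 18 19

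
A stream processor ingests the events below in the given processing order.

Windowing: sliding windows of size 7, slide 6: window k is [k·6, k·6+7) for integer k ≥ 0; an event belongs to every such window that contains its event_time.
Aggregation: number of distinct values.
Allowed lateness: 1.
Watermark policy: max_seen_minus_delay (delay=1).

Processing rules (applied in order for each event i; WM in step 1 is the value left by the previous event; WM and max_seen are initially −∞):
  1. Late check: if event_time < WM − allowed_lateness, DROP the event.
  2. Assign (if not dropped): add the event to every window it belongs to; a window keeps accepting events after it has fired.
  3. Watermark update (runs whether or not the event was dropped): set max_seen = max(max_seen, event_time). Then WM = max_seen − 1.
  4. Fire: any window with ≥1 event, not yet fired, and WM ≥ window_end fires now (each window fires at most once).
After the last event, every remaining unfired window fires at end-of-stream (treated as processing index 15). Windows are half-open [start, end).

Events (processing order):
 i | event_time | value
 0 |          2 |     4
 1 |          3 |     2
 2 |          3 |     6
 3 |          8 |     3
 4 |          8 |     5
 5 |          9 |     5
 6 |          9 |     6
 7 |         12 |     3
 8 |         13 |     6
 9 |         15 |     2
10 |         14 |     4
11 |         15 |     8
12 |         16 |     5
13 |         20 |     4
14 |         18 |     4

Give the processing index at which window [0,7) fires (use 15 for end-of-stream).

3

i=0 t=2 v=4: → [0,7); WM=1
i=1 t=3 v=2: → [0,7); WM=2
i=2 t=3 v=6: → [0,7); WM=2
i=3 t=8 v=3: → [6,13); WM=7; [0,7) fires=3
i=4 t=8 v=5: → [6,13); WM=7
i=5 t=9 v=5: → [6,13); WM=8
i=6 t=9 v=6: → [6,13); WM=8
i=7 t=12 v=3: → [12,19),[6,13); WM=11
i=8 t=13 v=6: → [12,19); WM=12
i=9 t=15 v=2: → [12,19); WM=14; [6,13) fires=3
i=10 t=14 v=4: → [12,19); WM=14
i=11 t=15 v=8: → [12,19); WM=14
i=12 t=16 v=5: → [12,19); WM=15
i=13 t=20 v=4: → [18,25); WM=19; [12,19) fires=6
i=14 t=18 v=4: → [18,25),[12,19); WM=19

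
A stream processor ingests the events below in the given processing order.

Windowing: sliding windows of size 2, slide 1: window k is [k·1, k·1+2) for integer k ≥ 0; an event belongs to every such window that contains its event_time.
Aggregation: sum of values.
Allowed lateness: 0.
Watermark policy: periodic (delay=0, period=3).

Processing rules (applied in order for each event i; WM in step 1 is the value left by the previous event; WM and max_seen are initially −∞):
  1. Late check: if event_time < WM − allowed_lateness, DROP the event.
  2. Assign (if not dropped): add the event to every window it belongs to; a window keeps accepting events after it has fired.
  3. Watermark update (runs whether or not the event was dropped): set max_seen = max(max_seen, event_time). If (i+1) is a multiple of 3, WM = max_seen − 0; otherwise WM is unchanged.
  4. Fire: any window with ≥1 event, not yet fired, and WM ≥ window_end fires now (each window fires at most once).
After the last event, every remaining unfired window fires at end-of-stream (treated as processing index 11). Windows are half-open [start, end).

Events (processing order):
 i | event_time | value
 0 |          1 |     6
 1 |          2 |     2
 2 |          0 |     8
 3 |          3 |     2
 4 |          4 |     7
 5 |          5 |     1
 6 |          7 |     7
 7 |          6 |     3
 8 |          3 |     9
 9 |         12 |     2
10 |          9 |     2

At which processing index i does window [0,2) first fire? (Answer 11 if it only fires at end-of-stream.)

i=0 t=1 v=6: → [1,3),[0,2); WM=−∞
i=1 t=2 v=2: → [2,4),[1,3); WM=−∞
i=2 t=0 v=8: → [0,2); WM=2; [0,2) fires=14
i=3 t=3 v=2: → [3,5),[2,4); WM=2
i=4 t=4 v=7: → [4,6),[3,5); WM=2
i=5 t=5 v=1: → [5,7),[4,6); WM=5; [1,3) fires=8 [2,4) fires=4 [3,5) fires=9
i=6 t=7 v=7: → [7,9),[6,8); WM=5
i=7 t=6 v=3: → [6,8),[5,7); WM=5
i=8 t=3 v=9: DROP (t<5-0); WM=7; [4,6) fires=8 [5,7) fires=4
i=9 t=12 v=2: → [12,14),[11,13); WM=7
i=10 t=9 v=2: → [9,11),[8,10); WM=7

2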